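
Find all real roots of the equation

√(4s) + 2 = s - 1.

Isolate the radical: √(4s) = s - 3.
Square both sides: 4s = (s - 3)².
Expand and rearrange: s² - 10s + 9 = 0.
Solving gives s = 9 or s = 1.
Check each candidate in the original equation:
  s = 9: √(36) = 6, while s - 3 = 6 — valid.
  s = 1: √(4) = 2, while s - 3 = -2 — extraneous.

s = 9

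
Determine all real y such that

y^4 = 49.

Let u = y^2. The equation becomes u^2 - 49 = 0.
Factor: (u - 7)(u + 7) = 0, so u = 7 or u = -7.
y^2 = 7 gives y = +/-sqrt(7) ~= +/-2.6458.
y^2 = -7 < 0 has no real solution.

y = -2.6458 or y = 2.6458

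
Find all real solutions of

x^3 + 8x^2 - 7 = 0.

x = -7.8875 or x = -1 or x = 0.8875

Possible rational roots are divisors of -7. Testing x = -1 gives 0, so (x + 1) is a factor.
Divide: x^3 + 8x^2 - 7 = (x + 1)(x^2 + 7x - 7).
Apply the quadratic formula to x^2 + 7x - 7 = 0: x = (-7 +/- sqrt(77))/2, i.e. x ~= 0.8875 or x ~= -7.8875.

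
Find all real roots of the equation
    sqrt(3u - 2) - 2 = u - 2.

Isolate the radical: sqrt(3u - 2) = u.
Square both sides: 3u - 2 = (u)^2.
Expand and rearrange: u^2 - 3u + 2 = 0.
Solving gives u = 2 or u = 1.
Check each candidate in the original equation:
  u = 2: sqrt(4) = 2, while u = 2 — valid.
  u = 1: sqrt(1) = 1, while u = 1 — valid.

u = 1 or u = 2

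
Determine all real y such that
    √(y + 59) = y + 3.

y = 5

Square both sides: y + 59 = (y + 3)².
Expand and rearrange: y² + 5y - 50 = 0.
Solving gives y = 5 or y = -10.
Check each candidate in the original equation:
  y = 5: √(64) = 8, while y + 3 = 8 — valid.
  y = -10: √(49) = 7, while y + 3 = -7 — extraneous.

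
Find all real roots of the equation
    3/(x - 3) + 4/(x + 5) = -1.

Multiply both sides by (x - 3)(x + 5):
3(x + 5) + 4(x - 3) = -(x - 3)(x + 5).
Expand and collect terms: -x^2 - 9x + 12 = 0.
By the quadratic formula, x = (9 +/- sqrt(129)) / -2, so x ~= -10.1789 or x ~= 1.1789.
Neither value makes a denominator zero (x != 3, x != -5), so both are valid.

x = -10.1789 or x = 1.1789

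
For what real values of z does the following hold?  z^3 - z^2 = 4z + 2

z = -1 or z = -0.7321 or z = 2.7321

Rearrange: z^3 - z^2 - 4z - 2 = 0.
Possible rational roots are divisors of -2. Testing z = -1 gives 0, so (z + 1) is a factor.
Divide: z^3 - z^2 - 4z - 2 = (z + 1)(z^2 - 2z - 2).
Apply the quadratic formula to z^2 - 2z - 2 = 0: z = (2 +/- sqrt(12))/2, i.e. z ~= 2.7321 or z ~= -0.7321.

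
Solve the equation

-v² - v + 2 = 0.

Factor: -1(v - 1)(v + 2) = 0.
So v = 1 or v = -2.

v = -2 or v = 1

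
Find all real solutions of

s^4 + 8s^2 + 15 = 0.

Let u = s^2. The equation becomes u^2 + 8u + 15 = 0.
Factor: (u + 5)(u + 3) = 0, so u = -5 or u = -3.
s^2 = -5 < 0 has no real solution.
s^2 = -3 < 0 has no real solution.

No real solutions.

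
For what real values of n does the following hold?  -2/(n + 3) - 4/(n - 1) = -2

Multiply both sides by (n + 3)(n - 1):
-2(n - 1) - 4(n + 3) = -2(n + 3)(n - 1).
Expand and collect terms: -2n^2 + 2n + 16 = 0.
By the quadratic formula, n = (-2 +/- sqrt(132)) / -4, so n ~= -2.3723 or n ~= 3.3723.
Neither value makes a denominator zero (n != -3, n != 1), so both are valid.

n = -2.3723 or n = 3.3723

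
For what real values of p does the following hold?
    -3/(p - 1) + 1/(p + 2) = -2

Multiply both sides by (p - 1)(p + 2):
-3(p + 2) + (p - 1) = -2(p - 1)(p + 2).
Expand and collect terms: -2p^2 + 11 = 0.
By the quadratic formula, p = (0 +/- sqrt(88)) / -4, so p ~= -2.3452 or p ~= 2.3452.
Neither value makes a denominator zero (p != 1, p != -2), so both are valid.

p = -2.3452 or p = 2.3452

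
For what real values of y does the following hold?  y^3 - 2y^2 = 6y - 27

y = -3

Rearrange: y^3 - 2y^2 - 6y + 27 = 0.
Possible rational roots are divisors of 27. Testing y = -3 gives 0, so (y + 3) is a factor.
Divide: y^3 - 2y^2 - 6y + 27 = (y + 3)(y^2 - 5y + 9).
The quadratic y^2 - 5y + 9 has discriminant -11 < 0, so no further real roots.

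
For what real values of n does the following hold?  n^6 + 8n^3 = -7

Let u = n^3. The equation becomes u^2 + 8u + 7 = 0.
Factor: (u + 1)(u + 7) = 0, so u = -1 or u = -7.
n^3 = -1 gives n = -1.
n^3 = -7 gives n = -(7)^(1/3) ~= -1.9129.

n = -1.9129 or n = -1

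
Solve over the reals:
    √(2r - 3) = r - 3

Square both sides: 2r - 3 = (r - 3)².
Expand and rearrange: r² - 8r + 12 = 0.
Solving gives r = 6 or r = 2.
Check each candidate in the original equation:
  r = 6: √(9) = 3, while r - 3 = 3 — valid.
  r = 2: √(1) = 1, while r - 3 = -1 — extraneous.

r = 6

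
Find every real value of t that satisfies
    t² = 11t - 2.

t = 0.1849 or t = 10.8151

Rearrange to standard form: t² - 11t + 2 = 0.
Discriminant: (-11)² − 4·1·2 = 113.
Quadratic formula: t = (11 ± √113) / 2.
So t = √(113)/2 + 11/2 ≈ 10.8151 or t = 11/2 - √(113)/2 ≈ 0.1849.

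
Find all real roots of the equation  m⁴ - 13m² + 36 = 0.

Let u = m². The equation becomes u² - 13u + 36 = 0.
Factor: (u - 4)(u - 9) = 0, so u = 4 or u = 9.
m² = 4 gives m = ±2.
m² = 9 gives m = ±3.

m = -3 or m = -2 or m = 2 or m = 3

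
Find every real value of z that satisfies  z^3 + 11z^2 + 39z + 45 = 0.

Possible rational roots are divisors of 45. Testing z = -5 gives 0, so (z + 5) is a factor.
Divide: z^3 + 11z^2 + 39z + 45 = (z + 5)(z^2 + 6z + 9).
The quadratic has the repeated root z = -3.

z = -5 or z = -3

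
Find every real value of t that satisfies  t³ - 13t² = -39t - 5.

Rearrange: t³ - 13t² + 39t + 5 = 0.
Possible rational roots are divisors of 5. Testing t = 5 gives 0, so (t - 5) is a factor.
Divide: t³ - 13t² + 39t + 5 = (t - 5)(t² - 8t - 1).
Apply the quadratic formula to t² - 8t - 1 = 0: t = (8 ± √68)/2, i.e. t ≈ 8.1231 or t ≈ -0.1231.

t = -0.1231 or t = 5 or t = 8.1231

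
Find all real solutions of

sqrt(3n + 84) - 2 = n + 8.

n = -1

Isolate the radical: sqrt(3n + 84) = n + 10.
Square both sides: 3n + 84 = (n + 10)^2.
Expand and rearrange: n^2 + 17n + 16 = 0.
Solving gives n = -1 or n = -16.
Check each candidate in the original equation:
  n = -1: sqrt(81) = 9, while n + 10 = 9 — valid.
  n = -16: sqrt(36) = 6, while n + 10 = -6 — extraneous.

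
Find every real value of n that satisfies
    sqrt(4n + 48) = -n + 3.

Square both sides: 4n + 48 = (-n + 3)^2.
Expand and rearrange: n^2 - 10n - 39 = 0.
Solving gives n = 13 or n = -3.
Check each candidate in the original equation:
  n = 13: sqrt(100) = 10, while -n + 3 = -10 — extraneous.
  n = -3: sqrt(36) = 6, while -n + 3 = 6 — valid.

n = -3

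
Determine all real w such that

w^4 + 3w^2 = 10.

Let u = w^2. The equation becomes u^2 + 3u - 10 = 0.
Factor: (u - 2)(u + 5) = 0, so u = 2 or u = -5.
w^2 = 2 gives w = +/-sqrt(2) ~= +/-1.4142.
w^2 = -5 < 0 has no real solution.

w = -1.4142 or w = 1.4142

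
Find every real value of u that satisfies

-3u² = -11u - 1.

u = -0.0888 or u = 3.7554

Rearrange to standard form: -3u² + 11u + 1 = 0.
Discriminant: (11)² − 4·(-3)·1 = 133.
Quadratic formula: u = (-11 ± √133) / (-6).
So u = 11/6 - √(133)/6 ≈ -0.0888 or u = 11/6 + √(133)/6 ≈ 3.7554.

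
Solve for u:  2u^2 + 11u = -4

Rearrange to standard form: 2u^2 + 11u + 4 = 0.
Discriminant: (11)^2 - 4*2*4 = 89.
Quadratic formula: u = (-11 +/- sqrt(89)) / 4.
So u = -11/4 + sqrt(89)/4 ~= -0.3915 or u = -11/4 - sqrt(89)/4 ~= -5.1085.

u = -5.1085 or u = -0.3915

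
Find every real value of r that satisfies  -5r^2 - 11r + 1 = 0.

r = -2.2874 or r = 0.0874

Discriminant: (-11)^2 - 4*(-5)*1 = 141.
Quadratic formula: r = (11 +/- sqrt(141)) / (-10).
So r = -sqrt(141)/10 - 11/10 ~= -2.2874 or r = -11/10 + sqrt(141)/10 ~= 0.0874.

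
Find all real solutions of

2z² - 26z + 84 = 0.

Factor: 2(z - 6)(z - 7) = 0.
So z = 6 or z = 7.

z = 6 or z = 7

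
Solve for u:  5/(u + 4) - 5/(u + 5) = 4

Multiply both sides by (u + 4)(u + 5):
5(u + 5) - 5(u + 4) = 4(u + 4)(u + 5).
Expand and collect terms: 4u² + 36u + 75 = 0.
By the quadratic formula, u = (-36 ± √96) / 8, so u ≈ -3.2753 or u ≈ -5.7247.
Neither value makes a denominator zero (u ≠ -4, u ≠ -5), so both are valid.

u = -5.7247 or u = -3.2753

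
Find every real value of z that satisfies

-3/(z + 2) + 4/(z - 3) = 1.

Multiply both sides by (z + 2)(z - 3):
-3(z - 3) + 4(z + 2) = (z + 2)(z - 3).
Expand and collect terms: z² - 2z - 23 = 0.
By the quadratic formula, z = (2 ± √96) / 2, so z ≈ 5.899 or z ≈ -3.899.
Neither value makes a denominator zero (z ≠ -2, z ≠ 3), so both are valid.

z = -3.899 or z = 5.899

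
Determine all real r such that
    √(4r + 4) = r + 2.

r = 0

Square both sides: 4r + 4 = (r + 2)².
Expand and rearrange: r² = 0.
This gives the repeated root r = 0.
Check in the original equation:
  r = 0: √(4) = 2, while r + 2 = 2 — valid.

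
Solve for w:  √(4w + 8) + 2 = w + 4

w = -2 or w = 2

Isolate the radical: √(4w + 8) = w + 2.
Square both sides: 4w + 8 = (w + 2)².
Expand and rearrange: w² - 4 = 0.
Solving gives w = 2 or w = -2.
Check each candidate in the original equation:
  w = 2: √(16) = 4, while w + 2 = 4 — valid.
  w = -2: √(0) = 0, while w + 2 = 0 — valid.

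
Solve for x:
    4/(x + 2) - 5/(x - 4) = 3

Multiply both sides by (x + 2)(x - 4):
4(x - 4) - 5(x + 2) = 3(x + 2)(x - 4).
Expand and collect terms: 3x² - 5x + 2 = 0.
Factor or apply the quadratic formula: x = 1 or x = 0.6667.
Neither value makes a denominator zero (x ≠ -2, x ≠ 4), so both are valid.

x = 0.6667 or x = 1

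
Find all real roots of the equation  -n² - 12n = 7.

n = -11.3852 or n = -0.6148

Rearrange to standard form: -n² - 12n - 7 = 0.
Discriminant: (-12)² − 4·(-1)·(-7) = 116.
Quadratic formula: n = (12 ± √116) / (-2).
So n = -6 - √(29) ≈ -11.3852 or n = -6 + √(29) ≈ -0.6148.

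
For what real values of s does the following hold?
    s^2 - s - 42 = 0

s = -6 or s = 7

Factor: (s - 7)(s + 6) = 0.
So s = 7 or s = -6.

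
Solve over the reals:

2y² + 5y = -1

Rearrange to standard form: 2y² + 5y + 1 = 0.
Discriminant: (5)² − 4·2·1 = 17.
Quadratic formula: y = (-5 ± √17) / 4.
So y = -5/4 + √(17)/4 ≈ -0.2192 or y = -5/4 - √(17)/4 ≈ -2.2808.

y = -2.2808 or y = -0.2192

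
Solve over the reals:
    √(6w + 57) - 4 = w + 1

w = 4

Isolate the radical: √(6w + 57) = w + 5.
Square both sides: 6w + 57 = (w + 5)².
Expand and rearrange: w² + 4w - 32 = 0.
Solving gives w = 4 or w = -8.
Check each candidate in the original equation:
  w = 4: √(81) = 9, while w + 5 = 9 — valid.
  w = -8: √(9) = 3, while w + 5 = -3 — extraneous.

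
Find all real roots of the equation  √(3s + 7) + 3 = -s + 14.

Isolate the radical: √(3s + 7) = -s + 11.
Square both sides: 3s + 7 = (-s + 11)².
Expand and rearrange: s² - 25s + 114 = 0.
Solving gives s = 19 or s = 6.
Check each candidate in the original equation:
  s = 19: √(64) = 8, while -s + 11 = -8 — extraneous.
  s = 6: √(25) = 5, while -s + 11 = 5 — valid.

s = 6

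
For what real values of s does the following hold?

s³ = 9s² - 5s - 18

s = -1.1098 or s = 2 or s = 8.1098

Rearrange: s³ - 9s² + 5s + 18 = 0.
Possible rational roots are divisors of 18. Testing s = 2 gives 0, so (s - 2) is a factor.
Divide: s³ - 9s² + 5s + 18 = (s - 2)(s² - 7s - 9).
Apply the quadratic formula to s² - 7s - 9 = 0: s = (7 ± √85)/2, i.e. s ≈ 8.1098 or s ≈ -1.1098.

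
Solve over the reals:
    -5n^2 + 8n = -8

n = -0.6967 or n = 2.2967

Rearrange to standard form: -5n^2 + 8n + 8 = 0.
Discriminant: (8)^2 - 4*(-5)*8 = 224.
Quadratic formula: n = (-8 +/- sqrt(224)) / (-10).
So n = 4/5 - 2*sqrt(14)/5 ~= -0.6967 or n = 4/5 + 2*sqrt(14)/5 ~= 2.2967.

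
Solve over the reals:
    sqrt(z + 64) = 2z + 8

Square both sides: z + 64 = (2z + 8)^2.
Expand and rearrange: 4z^2 + 31z = 0.
Solving gives z = 0 or z = -7.75.
Check each candidate in the original equation:
  z = 0: sqrt(64) = 8, while 2z + 8 = 8 — valid.
  z = -7.75: sqrt(56.25) = 7.5, while 2z + 8 = -7.5 — extraneous.

z = 0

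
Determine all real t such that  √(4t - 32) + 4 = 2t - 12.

t = 8 or t = 9

Isolate the radical: √(4t - 32) = 2t - 16.
Square both sides: 4t - 32 = (2t - 16)².
Expand and rearrange: 4t² - 68t + 288 = 0.
Solving gives t = 9 or t = 8.
Check each candidate in the original equation:
  t = 9: √(4) = 2, while 2t - 16 = 2 — valid.
  t = 8: √(0) = 0, while 2t - 16 = 0 — valid.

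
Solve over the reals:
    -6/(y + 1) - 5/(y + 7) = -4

Multiply both sides by (y + 1)(y + 7):
-6(y + 7) - 5(y + 1) = -4(y + 1)(y + 7).
Expand and collect terms: -4y^2 - 21y + 19 = 0.
By the quadratic formula, y = (21 +/- sqrt(745)) / -8, so y ~= -6.0368 or y ~= 0.7868.
Neither value makes a denominator zero (y != -1, y != -7), so both are valid.

y = -6.0368 or y = 0.7868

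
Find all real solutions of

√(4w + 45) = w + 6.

Square both sides: 4w + 45 = (w + 6)².
Expand and rearrange: w² + 8w - 9 = 0.
Solving gives w = 1 or w = -9.
Check each candidate in the original equation:
  w = 1: √(49) = 7, while w + 6 = 7 — valid.
  w = -9: √(9) = 3, while w + 6 = -3 — extraneous.

w = 1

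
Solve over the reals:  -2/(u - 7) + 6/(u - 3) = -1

Multiply both sides by (u - 7)(u - 3):
-2(u - 3) + 6(u - 7) = -(u - 7)(u - 3).
Expand and collect terms: -u^2 + 6u + 15 = 0.
By the quadratic formula, u = (-6 +/- sqrt(96)) / -2, so u ~= -1.899 or u ~= 7.899.
Neither value makes a denominator zero (u != 7, u != 3), so both are valid.

u = -1.899 or u = 7.899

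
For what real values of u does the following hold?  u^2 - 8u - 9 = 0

u = -1 or u = 9

Factor: (u - 9)(u + 1) = 0.
So u = 9 or u = -1.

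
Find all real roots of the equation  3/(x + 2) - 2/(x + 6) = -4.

Multiply both sides by (x + 2)(x + 6):
3(x + 6) - 2(x + 2) = -4(x + 2)(x + 6).
Expand and collect terms: -4x² - 33x - 62 = 0.
By the quadratic formula, x = (33 ± √97) / -8, so x ≈ -5.3561 or x ≈ -2.8939.
Neither value makes a denominator zero (x ≠ -2, x ≠ -6), so both are valid.

x = -5.3561 or x = -2.8939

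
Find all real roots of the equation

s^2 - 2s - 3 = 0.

Factor: (s - 3)(s + 1) = 0.
So s = 3 or s = -1.

s = -1 or s = 3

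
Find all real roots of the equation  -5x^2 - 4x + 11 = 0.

Discriminant: (-4)^2 - 4*(-5)*11 = 236.
Quadratic formula: x = (4 +/- sqrt(236)) / (-10).
So x = -sqrt(59)/5 - 2/5 ~= -1.9362 or x = -2/5 + sqrt(59)/5 ~= 1.1362.

x = -1.9362 or x = 1.1362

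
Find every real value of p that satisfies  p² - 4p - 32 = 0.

Factor: (p + 4)(p - 8) = 0.
So p = -4 or p = 8.

p = -4 or p = 8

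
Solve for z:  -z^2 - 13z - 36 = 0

Factor: -1(z + 9)(z + 4) = 0.
So z = -9 or z = -4.

z = -9 or z = -4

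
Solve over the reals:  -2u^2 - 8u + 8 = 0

Discriminant: (-8)^2 - 4*(-2)*8 = 128.
Quadratic formula: u = (8 +/- sqrt(128)) / (-4).
So u = -2*sqrt(2) - 2 ~= -4.8284 or u = -2 + 2*sqrt(2) ~= 0.8284.

u = -4.8284 or u = 0.8284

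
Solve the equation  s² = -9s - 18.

s = -6 or s = -3

Bring every term to one side: s² + 9s + 18 = 0.
Factor: (s + 3)(s + 6) = 0.
So s = -3 or s = -6.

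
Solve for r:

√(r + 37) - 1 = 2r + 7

r = -1

Isolate the radical: √(r + 37) = 2r + 8.
Square both sides: r + 37 = (2r + 8)².
Expand and rearrange: 4r² + 31r + 27 = 0.
Solving gives r = -1 or r = -6.75.
Check each candidate in the original equation:
  r = -1: √(36) = 6, while 2r + 8 = 6 — valid.
  r = -6.75: √(30.25) = 5.5, while 2r + 8 = -5.5 — extraneous.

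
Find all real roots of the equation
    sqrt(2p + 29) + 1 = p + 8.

p = -2

Isolate the radical: sqrt(2p + 29) = p + 7.
Square both sides: 2p + 29 = (p + 7)^2.
Expand and rearrange: p^2 + 12p + 20 = 0.
Solving gives p = -2 or p = -10.
Check each candidate in the original equation:
  p = -2: sqrt(25) = 5, while p + 7 = 5 — valid.
  p = -10: sqrt(9) = 3, while p + 7 = -3 — extraneous.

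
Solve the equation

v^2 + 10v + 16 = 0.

Factor: (v + 2)(v + 8) = 0.
So v = -2 or v = -8.

v = -8 or v = -2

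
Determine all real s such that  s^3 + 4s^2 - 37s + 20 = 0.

s = -8.5826 or s = 0.5826 or s = 4

Possible rational roots are divisors of 20. Testing s = 4 gives 0, so (s - 4) is a factor.
Divide: s^3 + 4s^2 - 37s + 20 = (s - 4)(s^2 + 8s - 5).
Apply the quadratic formula to s^2 + 8s - 5 = 0: s = (-8 +/- sqrt(84))/2, i.e. s ~= 0.5826 or s ~= -8.5826.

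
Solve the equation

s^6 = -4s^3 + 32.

s = -2 or s = 1.5874

Let u = s^3. The equation becomes u^2 + 4u - 32 = 0.
Factor: (u - 4)(u + 8) = 0, so u = 4 or u = -8.
s^3 = 4 gives s = (4)^(1/3) ~= 1.5874.
s^3 = -8 gives s = -2.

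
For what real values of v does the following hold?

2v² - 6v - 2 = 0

Discriminant: (-6)² − 4·2·(-2) = 52.
Quadratic formula: v = (6 ± √52) / 4.
So v = 3/2 + √(13)/2 ≈ 3.3028 or v = 3/2 - √(13)/2 ≈ -0.3028.

v = -0.3028 or v = 3.3028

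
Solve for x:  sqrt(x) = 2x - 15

Square both sides: x = (2x - 15)^2.
Expand and rearrange: 4x^2 - 61x + 225 = 0.
Solving gives x = 9 or x = 6.25.
Check each candidate in the original equation:
  x = 9: sqrt(9) = 3, while 2x - 15 = 3 — valid.
  x = 6.25: sqrt(6.25) = 2.5, while 2x - 15 = -2.5 — extraneous.

x = 9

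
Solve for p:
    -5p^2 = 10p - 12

Rearrange to standard form: -5p^2 - 10p + 12 = 0.
Discriminant: (-10)^2 - 4*(-5)*12 = 340.
Quadratic formula: p = (10 +/- sqrt(340)) / (-10).
So p = -sqrt(85)/5 - 1 ~= -2.8439 or p = -1 + sqrt(85)/5 ~= 0.8439.

p = -2.8439 or p = 0.8439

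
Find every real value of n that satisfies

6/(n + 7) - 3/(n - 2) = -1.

Multiply both sides by (n + 7)(n - 2):
6(n - 2) - 3(n + 7) = -(n + 7)(n - 2).
Expand and collect terms: -n^2 - 8n + 47 = 0.
By the quadratic formula, n = (8 +/- sqrt(252)) / -2, so n ~= -11.9373 or n ~= 3.9373.
Neither value makes a denominator zero (n != -7, n != 2), so both are valid.

n = -11.9373 or n = 3.9373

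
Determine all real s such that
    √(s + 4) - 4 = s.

Isolate the radical: √(s + 4) = s + 4.
Square both sides: s + 4 = (s + 4)².
Expand and rearrange: s² + 7s + 12 = 0.
Solving gives s = -3 or s = -4.
Check each candidate in the original equation:
  s = -3: √(1) = 1, while s + 4 = 1 — valid.
  s = -4: √(0) = 0, while s + 4 = 0 — valid.

s = -4 or s = -3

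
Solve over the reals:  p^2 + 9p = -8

Bring every term to one side: p^2 + 9p + 8 = 0.
Factor: (p + 1)(p + 8) = 0.
So p = -1 or p = -8.

p = -8 or p = -1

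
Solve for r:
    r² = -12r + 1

Rearrange to standard form: r² + 12r - 1 = 0.
Discriminant: (12)² − 4·1·(-1) = 148.
Quadratic formula: r = (-12 ± √148) / 2.
So r = -6 + √(37) ≈ 0.0828 or r = -√(37) - 6 ≈ -12.0828.

r = -12.0828 or r = 0.0828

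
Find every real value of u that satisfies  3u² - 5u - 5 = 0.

Discriminant: (-5)² − 4·3·(-5) = 85.
Quadratic formula: u = (5 ± √85) / 6.
So u = 5/6 + √(85)/6 ≈ 2.3699 or u = 5/6 - √(85)/6 ≈ -0.7033.

u = -0.7033 or u = 2.3699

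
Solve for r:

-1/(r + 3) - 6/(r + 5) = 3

r = -7.1736 or r = -3.1597

Multiply both sides by (r + 3)(r + 5):
-(r + 5) - 6(r + 3) = 3(r + 3)(r + 5).
Expand and collect terms: 3r² + 31r + 68 = 0.
By the quadratic formula, r = (-31 ± √145) / 6, so r ≈ -3.1597 or r ≈ -7.1736.
Neither value makes a denominator zero (r ≠ -3, r ≠ -5), so both are valid.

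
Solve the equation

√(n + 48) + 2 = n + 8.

Isolate the radical: √(n + 48) = n + 6.
Square both sides: n + 48 = (n + 6)².
Expand and rearrange: n² + 11n - 12 = 0.
Solving gives n = 1 or n = -12.
Check each candidate in the original equation:
  n = 1: √(49) = 7, while n + 6 = 7 — valid.
  n = -12: √(36) = 6, while n + 6 = -6 — extraneous.

n = 1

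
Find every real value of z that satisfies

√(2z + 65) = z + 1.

z = 8

Square both sides: 2z + 65 = (z + 1)².
Expand and rearrange: z² - 64 = 0.
Solving gives z = 8 or z = -8.
Check each candidate in the original equation:
  z = 8: √(81) = 9, while z + 1 = 9 — valid.
  z = -8: √(49) = 7, while z + 1 = -7 — extraneous.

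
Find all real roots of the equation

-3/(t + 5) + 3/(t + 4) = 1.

Multiply both sides by (t + 5)(t + 4):
-3(t + 4) + 3(t + 5) = (t + 5)(t + 4).
Expand and collect terms: t² + 9t + 17 = 0.
By the quadratic formula, t = (-9 ± √13) / 2, so t ≈ -2.6972 or t ≈ -6.3028.
Neither value makes a denominator zero (t ≠ -5, t ≠ -4), so both are valid.

t = -6.3028 or t = -2.6972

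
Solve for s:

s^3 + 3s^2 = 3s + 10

Rearrange: s^3 + 3s^2 - 3s - 10 = 0.
Possible rational roots are divisors of -10. Testing s = -2 gives 0, so (s + 2) is a factor.
Divide: s^3 + 3s^2 - 3s - 10 = (s + 2)(s^2 + s - 5).
Apply the quadratic formula to s^2 + s - 5 = 0: s = (-1 +/- sqrt(21))/2, i.e. s ~= 1.7913 or s ~= -2.7913.

s = -2.7913 or s = -2 or s = 1.7913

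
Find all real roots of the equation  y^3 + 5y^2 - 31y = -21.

Rearrange: y^3 + 5y^2 - 31y + 21 = 0.
Possible rational roots are divisors of 21. Testing y = 3 gives 0, so (y - 3) is a factor.
Divide: y^3 + 5y^2 - 31y + 21 = (y - 3)(y^2 + 8y - 7).
Apply the quadratic formula to y^2 + 8y - 7 = 0: y = (-8 +/- sqrt(92))/2, i.e. y ~= 0.7958 or y ~= -8.7958.

y = -8.7958 or y = 0.7958 or y = 3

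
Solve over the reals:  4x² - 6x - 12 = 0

Discriminant: (-6)² − 4·4·(-12) = 228.
Quadratic formula: x = (6 ± √228) / 8.
So x = 3/4 + √(57)/4 ≈ 2.6375 or x = 3/4 - √(57)/4 ≈ -1.1375.

x = -1.1375 or x = 2.6375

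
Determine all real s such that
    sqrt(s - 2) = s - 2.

Square both sides: s - 2 = (s - 2)^2.
Expand and rearrange: s^2 - 5s + 6 = 0.
Solving gives s = 3 or s = 2.
Check each candidate in the original equation:
  s = 3: sqrt(1) = 1, while s - 2 = 1 — valid.
  s = 2: sqrt(0) = 0, while s - 2 = 0 — valid.

s = 2 or s = 3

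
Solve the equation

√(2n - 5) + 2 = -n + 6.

n = 3

Isolate the radical: √(2n - 5) = -n + 4.
Square both sides: 2n - 5 = (-n + 4)².
Expand and rearrange: n² - 10n + 21 = 0.
Solving gives n = 7 or n = 3.
Check each candidate in the original equation:
  n = 7: √(9) = 3, while -n + 4 = -3 — extraneous.
  n = 3: √(1) = 1, while -n + 4 = 1 — valid.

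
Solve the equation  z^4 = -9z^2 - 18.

Let u = z^2. The equation becomes u^2 + 9u + 18 = 0.
Factor: (u + 6)(u + 3) = 0, so u = -6 or u = -3.
z^2 = -6 < 0 has no real solution.
z^2 = -3 < 0 has no real solution.

No real solutions.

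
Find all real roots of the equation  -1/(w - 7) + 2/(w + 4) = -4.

Multiply both sides by (w - 7)(w + 4):
-(w + 4) + 2(w - 7) = -4(w - 7)(w + 4).
Expand and collect terms: -4w² + 11w + 130 = 0.
By the quadratic formula, w = (-11 ± √2201) / -8, so w ≈ -4.4894 or w ≈ 7.2394.
Neither value makes a denominator zero (w ≠ 7, w ≠ -4), so both are valid.

w = -4.4894 or w = 7.2394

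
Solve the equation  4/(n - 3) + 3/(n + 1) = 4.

Multiply both sides by (n - 3)(n + 1):
4(n + 1) + 3(n - 3) = 4(n - 3)(n + 1).
Expand and collect terms: 4n^2 - 15n - 7 = 0.
By the quadratic formula, n = (15 +/- sqrt(337)) / 8, so n ~= 4.1697 or n ~= -0.4197.
Neither value makes a denominator zero (n != 3, n != -1), so both are valid.

n = -0.4197 or n = 4.1697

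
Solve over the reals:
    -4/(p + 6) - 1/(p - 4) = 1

p = -10.3007 or p = 3.3007

Multiply both sides by (p + 6)(p - 4):
-4(p - 4) - (p + 6) = (p + 6)(p - 4).
Expand and collect terms: p^2 + 7p - 34 = 0.
By the quadratic formula, p = (-7 +/- sqrt(185)) / 2, so p ~= 3.3007 or p ~= -10.3007.
Neither value makes a denominator zero (p != -6, p != 4), so both are valid.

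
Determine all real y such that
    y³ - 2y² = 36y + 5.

y = -5 or y = -0.1401 or y = 7.1401

Rearrange: y³ - 2y² - 36y - 5 = 0.
Possible rational roots are divisors of -5. Testing y = -5 gives 0, so (y + 5) is a factor.
Divide: y³ - 2y² - 36y - 5 = (y + 5)(y² - 7y - 1).
Apply the quadratic formula to y² - 7y - 1 = 0: y = (7 ± √53)/2, i.e. y ≈ 7.1401 or y ≈ -0.1401.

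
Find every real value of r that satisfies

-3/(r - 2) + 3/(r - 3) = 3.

r = 1.382 or r = 3.618

Multiply both sides by (r - 2)(r - 3):
-3(r - 3) + 3(r - 2) = 3(r - 2)(r - 3).
Expand and collect terms: 3r² - 15r + 15 = 0.
By the quadratic formula, r = (15 ± √45) / 6, so r ≈ 3.618 or r ≈ 1.382.
Neither value makes a denominator zero (r ≠ 2, r ≠ 3), so both are valid.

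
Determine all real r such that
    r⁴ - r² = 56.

Let u = r². The equation becomes u² - u - 56 = 0.
Factor: (u + 7)(u - 8) = 0, so u = -7 or u = 8.
r² = -7 < 0 has no real solution.
r² = 8 gives r = ±2·√(2) ≈ ±2.8284.

r = -2.8284 or r = 2.8284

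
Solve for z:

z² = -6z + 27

Bring every term to one side: z² + 6z - 27 = 0.
Factor: (z + 9)(z - 3) = 0.
So z = -9 or z = 3.

z = -9 or z = 3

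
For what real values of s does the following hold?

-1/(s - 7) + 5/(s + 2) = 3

Multiply both sides by (s - 7)(s + 2):
-(s + 2) + 5(s - 7) = 3(s - 7)(s + 2).
Expand and collect terms: 3s² - 19s - 5 = 0.
By the quadratic formula, s = (19 ± √421) / 6, so s ≈ 6.5864 or s ≈ -0.253.
Neither value makes a denominator zero (s ≠ 7, s ≠ -2), so both are valid.

s = -0.253 or s = 6.5864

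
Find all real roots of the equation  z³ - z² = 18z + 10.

Rearrange: z³ - z² - 18z - 10 = 0.
Possible rational roots are divisors of -10. Testing z = 5 gives 0, so (z - 5) is a factor.
Divide: z³ - z² - 18z - 10 = (z - 5)(z² + 4z + 2).
Apply the quadratic formula to z² + 4z + 2 = 0: z = (-4 ± √8)/2, i.e. z ≈ -0.5858 or z ≈ -3.4142.

z = -3.4142 or z = -0.5858 or z = 5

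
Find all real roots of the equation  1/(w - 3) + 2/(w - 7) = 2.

w = 3.3915 or w = 8.1085

Multiply both sides by (w - 3)(w - 7):
(w - 7) + 2(w - 3) = 2(w - 3)(w - 7).
Expand and collect terms: 2w^2 - 23w + 55 = 0.
By the quadratic formula, w = (23 +/- sqrt(89)) / 4, so w ~= 8.1085 or w ~= 3.3915.
Neither value makes a denominator zero (w != 3, w != 7), so both are valid.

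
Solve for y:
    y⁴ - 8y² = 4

Let u = y². The equation becomes u² - 8u - 4 = 0.
By the quadratic formula, u = 4 + 2·√(5) or u = 4 - 2·√(5).
y² = 4 + 2·√(5) gives y = ±√(4 + 2·√(5)) ≈ ±2.9107.
y² = 4 - 2·√(5) < 0 has no real solution.

y = -2.9107 or y = 2.9107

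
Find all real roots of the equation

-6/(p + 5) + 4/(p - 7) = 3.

Multiply both sides by (p + 5)(p - 7):
-6(p - 7) + 4(p + 5) = 3(p + 5)(p - 7).
Expand and collect terms: 3p^2 - 4p - 167 = 0.
By the quadratic formula, p = (4 +/- sqrt(2020)) / 6, so p ~= 8.1574 or p ~= -6.8241.
Neither value makes a denominator zero (p != -5, p != 7), so both are valid.

p = -6.8241 or p = 8.1574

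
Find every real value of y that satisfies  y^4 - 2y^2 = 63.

y = -3 or y = 3

Let u = y^2. The equation becomes u^2 - 2u - 63 = 0.
Factor: (u - 9)(u + 7) = 0, so u = 9 or u = -7.
y^2 = 9 gives y = +/-3.
y^2 = -7 < 0 has no real solution.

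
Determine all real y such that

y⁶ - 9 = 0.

y = -1.4422 or y = 1.4422

Let u = y³. The equation becomes u² - 9 = 0.
Factor: (u + 3)(u - 3) = 0, so u = -3 or u = 3.
y³ = -3 gives y = -∛(3) ≈ -1.4422.
y³ = 3 gives y = ∛(3) ≈ 1.4422.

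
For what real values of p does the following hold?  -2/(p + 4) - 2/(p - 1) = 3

Multiply both sides by (p + 4)(p - 1):
-2(p - 1) - 2(p + 4) = 3(p + 4)(p - 1).
Expand and collect terms: 3p² + 13p - 6 = 0.
By the quadratic formula, p = (-13 ± √241) / 6, so p ≈ 0.4207 or p ≈ -4.754.
Neither value makes a denominator zero (p ≠ -4, p ≠ 1), so both are valid.

p = -4.754 or p = 0.4207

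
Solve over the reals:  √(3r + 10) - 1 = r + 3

r = -3 or r = -2

Isolate the radical: √(3r + 10) = r + 4.
Square both sides: 3r + 10 = (r + 4)².
Expand and rearrange: r² + 5r + 6 = 0.
Solving gives r = -2 or r = -3.
Check each candidate in the original equation:
  r = -2: √(4) = 2, while r + 4 = 2 — valid.
  r = -3: √(1) = 1, while r + 4 = 1 — valid.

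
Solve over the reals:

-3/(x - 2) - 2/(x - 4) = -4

Multiply both sides by (x - 2)(x - 4):
-3(x - 4) - 2(x - 2) = -4(x - 2)(x - 4).
Expand and collect terms: -4x² + 29x - 48 = 0.
By the quadratic formula, x = (-29 ± √73) / -8, so x ≈ 2.557 or x ≈ 4.693.
Neither value makes a denominator zero (x ≠ 2, x ≠ 4), so both are valid.

x = 2.557 or x = 4.693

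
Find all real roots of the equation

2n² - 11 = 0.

n = -2.3452 or n = 2.3452

Discriminant: (0)² − 4·2·(-11) = 88.
Quadratic formula: n = (0 ± √88) / 4.
So n = √(22)/2 ≈ 2.3452 or n = -√(22)/2 ≈ -2.3452.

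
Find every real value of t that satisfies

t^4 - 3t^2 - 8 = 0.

Let u = t^2. The equation becomes u^2 - 3u - 8 = 0.
By the quadratic formula, u = 3/2 + sqrt(41)/2 or u = 3/2 - sqrt(41)/2.
t^2 = 3/2 + sqrt(41)/2 gives t = +/-sqrt(3/2 + sqrt(41)/2) ~= +/-2.1683.
t^2 = 3/2 - sqrt(41)/2 < 0 has no real solution.

t = -2.1683 or t = 2.1683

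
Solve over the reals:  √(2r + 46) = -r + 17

Square both sides: 2r + 46 = (-r + 17)².
Expand and rearrange: r² - 36r + 243 = 0.
Solving gives r = 27 or r = 9.
Check each candidate in the original equation:
  r = 27: √(100) = 10, while -r + 17 = -10 — extraneous.
  r = 9: √(64) = 8, while -r + 17 = 8 — valid.

r = 9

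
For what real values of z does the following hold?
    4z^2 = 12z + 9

Rearrange to standard form: 4z^2 - 12z - 9 = 0.
Discriminant: (-12)^2 - 4*4*(-9) = 288.
Quadratic formula: z = (12 +/- sqrt(288)) / 8.
So z = 3/2 + 3*sqrt(2)/2 ~= 3.6213 or z = 3/2 - 3*sqrt(2)/2 ~= -0.6213.

z = -0.6213 or z = 3.6213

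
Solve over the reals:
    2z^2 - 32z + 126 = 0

z = 7 or z = 9

Factor: 2(z - 9)(z - 7) = 0.
So z = 9 or z = 7.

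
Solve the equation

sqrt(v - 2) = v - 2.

v = 2 or v = 3

Square both sides: v - 2 = (v - 2)^2.
Expand and rearrange: v^2 - 5v + 6 = 0.
Solving gives v = 3 or v = 2.
Check each candidate in the original equation:
  v = 3: sqrt(1) = 1, while v - 2 = 1 — valid.
  v = 2: sqrt(0) = 0, while v - 2 = 0 — valid.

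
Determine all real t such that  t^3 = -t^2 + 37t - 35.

t = -7 or t = 1 or t = 5

Rearrange: t^3 + t^2 - 37t + 35 = 0.
Possible rational roots are divisors of 35. Testing t = 5 gives 0, so (t - 5) is a factor.
Divide: t^3 + t^2 - 37t + 35 = (t - 5)(t^2 + 6t - 7).
Factor the quadratic: t = 1 or t = -7.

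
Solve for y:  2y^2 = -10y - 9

y = -3.8229 or y = -1.1771

Rearrange to standard form: 2y^2 + 10y + 9 = 0.
Discriminant: (10)^2 - 4*2*9 = 28.
Quadratic formula: y = (-10 +/- sqrt(28)) / 4.
So y = -5/2 + sqrt(7)/2 ~= -1.1771 or y = -5/2 - sqrt(7)/2 ~= -3.8229.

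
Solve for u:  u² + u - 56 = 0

u = -8 or u = 7

Factor: (u + 8)(u - 7) = 0.
So u = -8 or u = 7.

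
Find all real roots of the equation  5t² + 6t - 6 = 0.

Discriminant: (6)² − 4·5·(-6) = 156.
Quadratic formula: t = (-6 ± √156) / 10.
So t = -3/5 + √(39)/5 ≈ 0.649 or t = -√(39)/5 - 3/5 ≈ -1.849.

t = -1.849 or t = 0.649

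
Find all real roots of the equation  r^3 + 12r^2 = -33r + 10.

Rearrange: r^3 + 12r^2 + 33r - 10 = 0.
Possible rational roots are divisors of -10. Testing r = -5 gives 0, so (r + 5) is a factor.
Divide: r^3 + 12r^2 + 33r - 10 = (r + 5)(r^2 + 7r - 2).
Apply the quadratic formula to r^2 + 7r - 2 = 0: r = (-7 +/- sqrt(57))/2, i.e. r ~= 0.2749 or r ~= -7.2749.

r = -7.2749 or r = -5 or r = 0.2749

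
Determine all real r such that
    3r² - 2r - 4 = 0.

r = -0.8685 or r = 1.5352

Discriminant: (-2)² − 4·3·(-4) = 52.
Quadratic formula: r = (2 ± √52) / 6.
So r = 1/3 + √(13)/3 ≈ 1.5352 or r = 1/3 - √(13)/3 ≈ -0.8685.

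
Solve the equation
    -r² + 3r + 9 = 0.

r = -1.8541 or r = 4.8541

Discriminant: (3)² − 4·(-1)·9 = 45.
Quadratic formula: r = (-3 ± √45) / (-2).
So r = 3/2 - 3·√(5)/2 ≈ -1.8541 or r = 3/2 + 3·√(5)/2 ≈ 4.8541.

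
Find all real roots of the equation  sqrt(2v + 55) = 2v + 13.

Square both sides: 2v + 55 = (2v + 13)^2.
Expand and rearrange: 4v^2 + 50v + 114 = 0.
Solving gives v = -3 or v = -9.5.
Check each candidate in the original equation:
  v = -3: sqrt(49) = 7, while 2v + 13 = 7 — valid.
  v = -9.5: sqrt(36) = 6, while 2v + 13 = -6 — extraneous.

v = -3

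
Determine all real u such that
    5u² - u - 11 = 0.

u = -1.3866 or u = 1.5866

Discriminant: (-1)² − 4·5·(-11) = 221.
Quadratic formula: u = (1 ± √221) / 10.
So u = 1/10 + √(221)/10 ≈ 1.5866 or u = 1/10 - √(221)/10 ≈ -1.3866.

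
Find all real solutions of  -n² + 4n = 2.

Rearrange to standard form: -n² + 4n - 2 = 0.
Discriminant: (4)² − 4·(-1)·(-2) = 8.
Quadratic formula: n = (-4 ± √8) / (-2).
So n = 2 - √(2) ≈ 0.5858 or n = √(2) + 2 ≈ 3.4142.

n = 0.5858 or n = 3.4142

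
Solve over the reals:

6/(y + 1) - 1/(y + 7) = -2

y = -5.5 or y = -5

Multiply both sides by (y + 1)(y + 7):
6(y + 7) - (y + 1) = -2(y + 1)(y + 7).
Expand and collect terms: -2y^2 - 21y - 55 = 0.
Factor or apply the quadratic formula: y = -5.5 or y = -5.
Neither value makes a denominator zero (y != -1, y != -7), so both are valid.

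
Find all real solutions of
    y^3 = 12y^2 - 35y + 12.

y = 0.3944 or y = 4 or y = 7.6056

Rearrange: y^3 - 12y^2 + 35y - 12 = 0.
Possible rational roots are divisors of -12. Testing y = 4 gives 0, so (y - 4) is a factor.
Divide: y^3 - 12y^2 + 35y - 12 = (y - 4)(y^2 - 8y + 3).
Apply the quadratic formula to y^2 - 8y + 3 = 0: y = (8 +/- sqrt(52))/2, i.e. y ~= 7.6056 or y ~= 0.3944.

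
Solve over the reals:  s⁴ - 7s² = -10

s = -2.2361 or s = -1.4142 or s = 1.4142 or s = 2.2361

Let u = s². The equation becomes u² - 7u + 10 = 0.
Factor: (u - 5)(u - 2) = 0, so u = 5 or u = 2.
s² = 5 gives s = ±√(5) ≈ ±2.2361.
s² = 2 gives s = ±√(2) ≈ ±1.4142.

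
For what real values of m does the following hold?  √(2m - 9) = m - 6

Square both sides: 2m - 9 = (m - 6)².
Expand and rearrange: m² - 14m + 45 = 0.
Solving gives m = 9 or m = 5.
Check each candidate in the original equation:
  m = 9: √(9) = 3, while m - 6 = 3 — valid.
  m = 5: √(1) = 1, while m - 6 = -1 — extraneous.

m = 9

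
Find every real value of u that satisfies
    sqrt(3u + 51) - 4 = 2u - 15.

Isolate the radical: sqrt(3u + 51) = 2u - 11.
Square both sides: 3u + 51 = (2u - 11)^2.
Expand and rearrange: 4u^2 - 47u + 70 = 0.
Solving gives u = 10 or u = 1.75.
Check each candidate in the original equation:
  u = 10: sqrt(81) = 9, while 2u - 11 = 9 — valid.
  u = 1.75: sqrt(56.25) = 7.5, while 2u - 11 = -7.5 — extraneous.

u = 10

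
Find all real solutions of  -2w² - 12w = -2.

Rearrange to standard form: -2w² - 12w + 2 = 0.
Discriminant: (-12)² − 4·(-2)·2 = 160.
Quadratic formula: w = (12 ± √160) / (-4).
So w = -√(10) - 3 ≈ -6.1623 or w = -3 + √(10) ≈ 0.1623.

w = -6.1623 or w = 0.1623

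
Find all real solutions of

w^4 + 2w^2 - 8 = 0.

Let u = w^2. The equation becomes u^2 + 2u - 8 = 0.
Factor: (u - 2)(u + 4) = 0, so u = 2 or u = -4.
w^2 = 2 gives w = +/-sqrt(2) ~= +/-1.4142.
w^2 = -4 < 0 has no real solution.

w = -1.4142 or w = 1.4142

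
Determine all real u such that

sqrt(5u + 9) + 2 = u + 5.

Isolate the radical: sqrt(5u + 9) = u + 3.
Square both sides: 5u + 9 = (u + 3)^2.
Expand and rearrange: u^2 + u = 0.
Solving gives u = 0 or u = -1.
Check each candidate in the original equation:
  u = 0: sqrt(9) = 3, while u + 3 = 3 — valid.
  u = -1: sqrt(4) = 2, while u + 3 = 2 — valid.

u = -1 or u = 0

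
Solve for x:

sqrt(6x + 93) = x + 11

Square both sides: 6x + 93 = (x + 11)^2.
Expand and rearrange: x^2 + 16x + 28 = 0.
Solving gives x = -2 or x = -14.
Check each candidate in the original equation:
  x = -2: sqrt(81) = 9, while x + 11 = 9 — valid.
  x = -14: sqrt(9) = 3, while x + 11 = -3 — extraneous.

x = -2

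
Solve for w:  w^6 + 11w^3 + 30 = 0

Let u = w^3. The equation becomes u^2 + 11u + 30 = 0.
Factor: (u + 6)(u + 5) = 0, so u = -6 or u = -5.
w^3 = -6 gives w = -(6)^(1/3) ~= -1.8171.
w^3 = -5 gives w = -(5)^(1/3) ~= -1.71.

w = -1.8171 or w = -1.71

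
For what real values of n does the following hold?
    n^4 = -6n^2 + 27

Let u = n^2. The equation becomes u^2 + 6u - 27 = 0.
Factor: (u - 3)(u + 9) = 0, so u = 3 or u = -9.
n^2 = 3 gives n = +/-sqrt(3) ~= +/-1.7321.
n^2 = -9 < 0 has no real solution.

n = -1.7321 or n = 1.7321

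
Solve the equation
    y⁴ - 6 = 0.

Let u = y². The equation becomes u² - 6 = 0.
By the quadratic formula, u = √(6) or u = -√(6).
y² = √(6) gives y = ±6^(1/4) ≈ ±1.5651.
y² = -√(6) < 0 has no real solution.

y = -1.5651 or y = 1.5651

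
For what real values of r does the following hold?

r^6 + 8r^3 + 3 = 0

Let u = r^3. The equation becomes u^2 + 8u + 3 = 0.
By the quadratic formula, u = -4 + sqrt(13) or u = -4 - sqrt(13).
r^3 = -4 + sqrt(13) gives r = -(4 - sqrt(13))^(1/3) ~= -0.7334.
r^3 = -4 - sqrt(13) gives r = -(sqrt(13) + 4)^(1/3) ~= -1.9666.

r = -1.9666 or r = -0.7334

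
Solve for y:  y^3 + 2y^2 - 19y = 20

y = -5 or y = -1 or y = 4

Rearrange: y^3 + 2y^2 - 19y - 20 = 0.
Possible rational roots are divisors of -20. Testing y = 4 gives 0, so (y - 4) is a factor.
Divide: y^3 + 2y^2 - 19y - 20 = (y - 4)(y^2 + 6y + 5).
Factor the quadratic: y = -1 or y = -5.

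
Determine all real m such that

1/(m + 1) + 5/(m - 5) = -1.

m = -3.4495 or m = 1.4495

Multiply both sides by (m + 1)(m - 5):
(m - 5) + 5(m + 1) = -(m + 1)(m - 5).
Expand and collect terms: -m^2 - 2m + 5 = 0.
By the quadratic formula, m = (2 +/- sqrt(24)) / -2, so m ~= -3.4495 or m ~= 1.4495.
Neither value makes a denominator zero (m != -1, m != 5), so both are valid.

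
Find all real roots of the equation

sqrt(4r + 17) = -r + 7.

r = 2

Square both sides: 4r + 17 = (-r + 7)^2.
Expand and rearrange: r^2 - 18r + 32 = 0.
Solving gives r = 16 or r = 2.
Check each candidate in the original equation:
  r = 16: sqrt(81) = 9, while -r + 7 = -9 — extraneous.
  r = 2: sqrt(25) = 5, while -r + 7 = 5 — valid.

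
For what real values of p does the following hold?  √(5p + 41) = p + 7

p = -1

Square both sides: 5p + 41 = (p + 7)².
Expand and rearrange: p² + 9p + 8 = 0.
Solving gives p = -1 or p = -8.
Check each candidate in the original equation:
  p = -1: √(36) = 6, while p + 7 = 6 — valid.
  p = -8: √(1) = 1, while p + 7 = -1 — extraneous.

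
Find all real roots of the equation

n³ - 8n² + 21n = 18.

Rearrange: n³ - 8n² + 21n - 18 = 0.
Possible rational roots are divisors of -18. Testing n = 2 gives 0, so (n - 2) is a factor.
Divide: n³ - 8n² + 21n - 18 = (n - 2)(n² - 6n + 9).
The quadratic has the repeated root n = 3.

n = 2 or n = 3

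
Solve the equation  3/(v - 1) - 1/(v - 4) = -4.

v = 0.2974 or v = 4.2026

Multiply both sides by (v - 1)(v - 4):
3(v - 4) - (v - 1) = -4(v - 1)(v - 4).
Expand and collect terms: -4v^2 + 18v - 5 = 0.
By the quadratic formula, v = (-18 +/- sqrt(244)) / -8, so v ~= 0.2974 or v ~= 4.2026.
Neither value makes a denominator zero (v != 1, v != 4), so both are valid.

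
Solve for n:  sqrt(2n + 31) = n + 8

n = -3

Square both sides: 2n + 31 = (n + 8)^2.
Expand and rearrange: n^2 + 14n + 33 = 0.
Solving gives n = -3 or n = -11.
Check each candidate in the original equation:
  n = -3: sqrt(25) = 5, while n + 8 = 5 — valid.
  n = -11: sqrt(9) = 3, while n + 8 = -3 — extraneous.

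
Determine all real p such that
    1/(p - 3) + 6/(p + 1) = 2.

p = 1.3139 or p = 4.1861

Multiply both sides by (p - 3)(p + 1):
(p + 1) + 6(p - 3) = 2(p - 3)(p + 1).
Expand and collect terms: 2p² - 11p + 11 = 0.
By the quadratic formula, p = (11 ± √33) / 4, so p ≈ 4.1861 or p ≈ 1.3139.
Neither value makes a denominator zero (p ≠ 3, p ≠ -1), so both are valid.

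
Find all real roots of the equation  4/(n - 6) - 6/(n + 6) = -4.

Multiply both sides by (n - 6)(n + 6):
4(n + 6) - 6(n - 6) = -4(n - 6)(n + 6).
Expand and collect terms: -4n^2 + 2n + 84 = 0.
By the quadratic formula, n = (-2 +/- sqrt(1348)) / -8, so n ~= -4.3394 or n ~= 4.8394.
Neither value makes a denominator zero (n != 6, n != -6), so both are valid.

n = -4.3394 or n = 4.8394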